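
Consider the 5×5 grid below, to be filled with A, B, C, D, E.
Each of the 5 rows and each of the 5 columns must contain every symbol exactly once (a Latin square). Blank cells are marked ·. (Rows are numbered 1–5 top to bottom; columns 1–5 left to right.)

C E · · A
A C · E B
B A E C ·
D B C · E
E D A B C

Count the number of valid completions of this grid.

1

Row 1, column 3: eliminating its row and column leaves {B, D}.
Row 1, column 4: eliminating its row and column leaves {D}.
Row 2, column 3: eliminating its row and column leaves {D}.
Row 3, column 5: eliminating its row and column leaves {D}.
Row 4, column 4: eliminating its row and column leaves {A}.
Only one assignment across all blanks avoids any row or column repeat, giving 1 completion.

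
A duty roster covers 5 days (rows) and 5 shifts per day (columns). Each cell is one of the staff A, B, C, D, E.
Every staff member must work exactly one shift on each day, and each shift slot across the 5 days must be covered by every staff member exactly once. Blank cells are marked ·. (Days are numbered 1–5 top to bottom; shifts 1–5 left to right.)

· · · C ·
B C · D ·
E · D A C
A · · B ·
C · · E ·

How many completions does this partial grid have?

Day 1, shift 1: eliminating its day and shift leaves {D}.
Day 1, shift 2: eliminating its day and shift leaves {A, B, D, E}.
Day 1, shift 3: eliminating its day and shift leaves {A, B, E}.
Day 1, shift 5: eliminating its day and shift leaves {A, B, D, E}.
Day 2, shift 3: eliminating its day and shift leaves {A, E}.
Day 2, shift 5: eliminating its day and shift leaves {A, E}.
Day 3, shift 2: eliminating its day and shift leaves {B}.
Day 4, shift 2: eliminating its day and shift leaves {D, E}.
Day 4, shift 3: eliminating its day and shift leaves {C, E}.
Day 4, shift 5: eliminating its day and shift leaves {D, E}.
Day 5, shift 2: eliminating its day and shift leaves {A, B, D}.
Day 5, shift 3: eliminating its day and shift leaves {A, B}.
Day 5, shift 5: eliminating its day and shift leaves {A, B, D}.
Enumerating the assignments across these blanks that avoid any day or shift repeat gives 3 completions.

3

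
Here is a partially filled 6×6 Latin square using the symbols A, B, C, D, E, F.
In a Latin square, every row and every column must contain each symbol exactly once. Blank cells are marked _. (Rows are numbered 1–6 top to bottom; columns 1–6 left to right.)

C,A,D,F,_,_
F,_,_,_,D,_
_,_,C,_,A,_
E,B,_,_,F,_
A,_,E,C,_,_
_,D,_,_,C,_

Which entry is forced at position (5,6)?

Row 4, column 3: row 4 has {B, E, F} and column 3 has {C, D, E}, leaving only A.
Row 2, column 3: row 2 has {D, F} and column 3 has {A, C, D, E}, leaving only B.
Row 4, column 4: row 4 has {A, B, E, F} and column 4 has {C, F}, leaving only D.
Row 4, column 6: row 4 has {A, B, D, E, F} and column 6 has {}, leaving only C.
Row 5, column 2: row 5 has {A, C, E} and column 2 has {A, B, D}, leaving only F.
Row 3, column 2: row 3 has {A, C} and column 2 has {A, B, D, F}, leaving only E.
Row 2, column 2: row 2 has {B, D, F} and column 2 has {A, B, D, E, F}, leaving only C.
Row 3, column 4: row 3 has {A, C, E} and column 4 has {C, D, F}, leaving only B.
Row 3, column 1: row 3 has {A, B, C, E} and column 1 has {A, C, E, F}, leaving only D.
Row 3, column 6: row 3 has {A, B, C, D, E} and column 6 has {C}, leaving only F.
Row 5, column 5: row 5 has {A, C, E, F} and column 5 has {A, C, D, F}, leaving only B.
Row 5 already has {A, B, C, E, F} and column 6 already has {C, F}, so row 5, column 6 must be D.

D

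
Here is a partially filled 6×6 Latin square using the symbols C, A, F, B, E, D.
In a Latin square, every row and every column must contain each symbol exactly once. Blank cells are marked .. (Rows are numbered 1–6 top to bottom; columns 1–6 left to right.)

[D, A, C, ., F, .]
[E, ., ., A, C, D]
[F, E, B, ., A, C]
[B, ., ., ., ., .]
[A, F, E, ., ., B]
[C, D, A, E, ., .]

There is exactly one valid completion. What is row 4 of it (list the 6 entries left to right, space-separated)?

B C D F E A

Row 4, column 2: row 4 has {B} and column 2 has {A, F, E, D}, leaving only C.
Row 1, column 4: row 1 has {C, A, F, D} and column 4 has {A, E}, leaving only B.
Row 1, column 6: row 1 has {C, A, F, B, D} and column 6 has {C, B, D}, leaving only E.
Row 2, column 2: row 2 has {C, A, E, D} and column 2 has {C, A, F, E, D}, leaving only B.
Row 2, column 3: row 2 has {C, A, B, E, D} and column 3 has {C, A, B, E}, leaving only F.
Row 4, column 3: row 4 has {C, B} and column 3 has {C, A, F, B, E}, leaving only D.
Row 4, column 4: row 4 has {C, B, D} and column 4 has {A, B, E}, leaving only F.
Row 4, column 5: row 4 has {C, F, B, D} and column 5 has {C, A, F}, leaving only E.
Row 4, column 6: row 4 has {C, F, B, E, D} and column 6 has {C, B, E, D}, leaving only A.
So row 4 reads: B C D F E A.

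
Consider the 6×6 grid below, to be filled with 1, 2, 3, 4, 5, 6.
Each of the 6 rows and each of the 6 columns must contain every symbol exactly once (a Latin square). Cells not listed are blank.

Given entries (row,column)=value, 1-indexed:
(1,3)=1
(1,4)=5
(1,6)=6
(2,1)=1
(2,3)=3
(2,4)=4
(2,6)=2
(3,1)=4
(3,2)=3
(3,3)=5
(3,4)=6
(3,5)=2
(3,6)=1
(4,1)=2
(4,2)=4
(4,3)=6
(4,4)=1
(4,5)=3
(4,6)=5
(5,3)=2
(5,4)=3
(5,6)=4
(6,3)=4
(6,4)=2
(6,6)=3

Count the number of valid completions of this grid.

4

Row 1, column 1: eliminating its row and column leaves {3}.
Row 1, column 2: eliminating its row and column leaves {2}.
Row 1, column 5: eliminating its row and column leaves {4}.
Row 2, column 2: eliminating its row and column leaves {5, 6}.
Row 2, column 5: eliminating its row and column leaves {5, 6}.
Row 5, column 1: eliminating its row and column leaves {5, 6}.
Row 5, column 2: eliminating its row and column leaves {1, 5, 6}.
Row 5, column 5: eliminating its row and column leaves {1, 5, 6}.
Row 6, column 1: eliminating its row and column leaves {5, 6}.
Row 6, column 2: eliminating its row and column leaves {1, 5, 6}.
Row 6, column 5: eliminating its row and column leaves {1, 5, 6}.
Enumerating the assignments across these blanks that avoid any row or column repeat gives 4 completions.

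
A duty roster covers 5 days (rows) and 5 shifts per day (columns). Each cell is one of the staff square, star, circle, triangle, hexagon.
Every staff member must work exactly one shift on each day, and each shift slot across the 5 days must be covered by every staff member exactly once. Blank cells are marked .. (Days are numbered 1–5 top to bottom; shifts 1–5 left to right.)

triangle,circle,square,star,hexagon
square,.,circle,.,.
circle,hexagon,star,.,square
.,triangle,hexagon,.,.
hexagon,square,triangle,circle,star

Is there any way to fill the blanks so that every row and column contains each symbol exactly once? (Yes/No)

No day or shift among the givens repeats a symbol, and propagating forced cells runs into no contradiction.
One valid completion exists (for instance, triangle circle square star hexagon / square star circle hexagon triangle / circle hexagon star triangle square / star triangle hexagon square circle / hexagon square triangle circle star).

Yes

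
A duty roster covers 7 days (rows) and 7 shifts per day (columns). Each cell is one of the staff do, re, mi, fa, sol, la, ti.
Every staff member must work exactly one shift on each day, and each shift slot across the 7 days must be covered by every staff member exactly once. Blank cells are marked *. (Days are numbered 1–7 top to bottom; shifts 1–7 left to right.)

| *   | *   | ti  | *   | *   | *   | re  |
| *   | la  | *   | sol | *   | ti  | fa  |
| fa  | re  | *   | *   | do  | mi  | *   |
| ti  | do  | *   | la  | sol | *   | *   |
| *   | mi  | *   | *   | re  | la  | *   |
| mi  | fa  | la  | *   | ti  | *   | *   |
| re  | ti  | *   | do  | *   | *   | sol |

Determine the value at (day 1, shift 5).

Day 1, shift 2: day 1 has {re, ti} and shift 2 has {do, re, mi, fa, la, ti}, leaving only sol.
Day 2, shift 1: day 2 has {fa, sol, la, ti} and shift 1 has {re, mi, fa, ti}, leaving only do.
Day 1, shift 1: day 1 has {re, sol, ti} and shift 1 has {do, re, mi, fa, ti}, leaving only la.
Day 2, shift 5: day 2 has {do, fa, sol, la, ti} and shift 5 has {do, re, sol, ti}, leaving only mi.
Day 1 already has {re, sol, la, ti} and shift 5 already has {do, re, mi, sol, ti}, so day 1, shift 5 must be fa.

fa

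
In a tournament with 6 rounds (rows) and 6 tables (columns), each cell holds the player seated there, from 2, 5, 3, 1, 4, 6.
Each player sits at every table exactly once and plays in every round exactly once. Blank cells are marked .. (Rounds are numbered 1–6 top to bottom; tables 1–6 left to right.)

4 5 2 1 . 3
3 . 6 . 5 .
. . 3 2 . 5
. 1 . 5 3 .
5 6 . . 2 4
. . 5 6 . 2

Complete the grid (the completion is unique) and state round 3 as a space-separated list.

Round 3, table 2: round 3 has {2, 5, 3} and table 2 has {5, 1, 6}, leaving only 4.
Round 1, table 5: round 1 has {2, 5, 3, 1, 4} and table 5 has {2, 5, 3}, leaving only 6.
Round 3, table 5: round 3 has {2, 5, 3, 4} and table 5 has {2, 5, 3, 6}, leaving only 1.
Round 3, table 1: round 3 has {2, 5, 3, 1, 4} and table 1 has {5, 3, 4}, leaving only 6.
So round 3 reads: 6 4 3 2 1 5.

6 4 3 2 1 5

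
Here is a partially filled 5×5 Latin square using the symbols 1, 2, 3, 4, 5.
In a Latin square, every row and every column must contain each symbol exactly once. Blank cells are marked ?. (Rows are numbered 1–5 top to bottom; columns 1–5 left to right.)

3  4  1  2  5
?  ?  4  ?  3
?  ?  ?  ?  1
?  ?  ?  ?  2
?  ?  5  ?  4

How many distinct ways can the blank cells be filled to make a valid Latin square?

6

Row 2, column 1: eliminating its row and column leaves {1, 2, 5}.
Row 2, column 2: eliminating its row and column leaves {1, 2, 5}.
Row 2, column 4: eliminating its row and column leaves {1, 5}.
Row 3, column 1: eliminating its row and column leaves {2, 4, 5}.
Row 3, column 2: eliminating its row and column leaves {2, 3, 5}.
Row 3, column 3: eliminating its row and column leaves {2, 3}.
Row 3, column 4: eliminating its row and column leaves {3, 4, 5}.
Row 4, column 1: eliminating its row and column leaves {1, 4, 5}.
Row 4, column 2: eliminating its row and column leaves {1, 3, 5}.
Row 4, column 3: eliminating its row and column leaves {3}.
Row 4, column 4: eliminating its row and column leaves {1, 3, 4, 5}.
Row 5, column 1: eliminating its row and column leaves {1, 2}.
Row 5, column 2: eliminating its row and column leaves {1, 2, 3}.
Row 5, column 4: eliminating its row and column leaves {1, 3}.
Enumerating the assignments across these blanks that avoid any row or column repeat gives 6 completions.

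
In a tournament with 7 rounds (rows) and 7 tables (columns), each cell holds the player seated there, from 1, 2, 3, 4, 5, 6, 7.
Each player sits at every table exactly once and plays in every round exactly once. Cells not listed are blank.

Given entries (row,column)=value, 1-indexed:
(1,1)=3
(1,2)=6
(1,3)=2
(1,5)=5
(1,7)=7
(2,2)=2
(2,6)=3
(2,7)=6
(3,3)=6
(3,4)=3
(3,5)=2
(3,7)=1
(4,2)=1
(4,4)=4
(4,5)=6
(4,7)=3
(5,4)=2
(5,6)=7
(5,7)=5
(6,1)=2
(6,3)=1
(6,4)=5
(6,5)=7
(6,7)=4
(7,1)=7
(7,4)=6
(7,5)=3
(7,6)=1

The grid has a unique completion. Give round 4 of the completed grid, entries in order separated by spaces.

5 1 7 4 6 2 3

Round 4, table 1: round 4 has {1, 3, 4, 6} and table 1 has {2, 3, 7}, leaving only 5.
Round 4, table 3: round 4 has {1, 3, 4, 5, 6} and table 3 has {1, 2, 6}, leaving only 7.
Round 4, table 6: round 4 has {1, 3, 4, 5, 6, 7} and table 6 has {1, 3, 7}, leaving only 2.
So round 4 reads: 5 1 7 4 6 2 3.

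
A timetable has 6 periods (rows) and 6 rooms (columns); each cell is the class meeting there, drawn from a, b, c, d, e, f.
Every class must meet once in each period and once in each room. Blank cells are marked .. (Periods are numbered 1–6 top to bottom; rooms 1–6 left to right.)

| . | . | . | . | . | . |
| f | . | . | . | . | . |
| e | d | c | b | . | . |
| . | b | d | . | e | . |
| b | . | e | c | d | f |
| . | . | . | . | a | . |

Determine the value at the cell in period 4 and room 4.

Period 3, room 5: period 3 has {b, c, d, e} and room 5 has {a, d, e}, leaving only f.
Period 3, room 6: period 3 has {b, c, d, e, f} and room 6 has {f}, leaving only a.
Period 4, room 6: period 4 has {b, d, e} and room 6 has {a, f}, leaving only c.
Period 4, room 1: period 4 has {b, c, d, e} and room 1 has {b, e, f}, leaving only a.
Period 4 already has {a, b, c, d, e} and room 4 already has {b, c}, so period 4, room 4 must be f.

f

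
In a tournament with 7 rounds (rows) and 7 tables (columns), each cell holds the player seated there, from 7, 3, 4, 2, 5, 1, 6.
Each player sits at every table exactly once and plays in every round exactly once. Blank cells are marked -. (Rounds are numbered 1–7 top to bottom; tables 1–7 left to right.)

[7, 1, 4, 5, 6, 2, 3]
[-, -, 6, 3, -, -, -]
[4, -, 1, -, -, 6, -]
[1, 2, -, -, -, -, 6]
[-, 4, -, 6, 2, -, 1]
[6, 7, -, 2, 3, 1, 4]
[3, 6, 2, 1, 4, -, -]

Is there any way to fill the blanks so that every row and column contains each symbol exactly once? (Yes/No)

Yes

No round or table among the givens repeats a symbol, and propagating forced cells runs into no contradiction.
One valid completion exists (for instance, 7 1 4 5 6 2 3 / 2 5 6 3 1 4 7 / 4 3 1 7 5 6 2 / 1 2 3 4 7 5 6 / 5 4 7 6 2 3 1 / 6 7 5 2 3 1 4 / 3 6 2 1 4 7 5).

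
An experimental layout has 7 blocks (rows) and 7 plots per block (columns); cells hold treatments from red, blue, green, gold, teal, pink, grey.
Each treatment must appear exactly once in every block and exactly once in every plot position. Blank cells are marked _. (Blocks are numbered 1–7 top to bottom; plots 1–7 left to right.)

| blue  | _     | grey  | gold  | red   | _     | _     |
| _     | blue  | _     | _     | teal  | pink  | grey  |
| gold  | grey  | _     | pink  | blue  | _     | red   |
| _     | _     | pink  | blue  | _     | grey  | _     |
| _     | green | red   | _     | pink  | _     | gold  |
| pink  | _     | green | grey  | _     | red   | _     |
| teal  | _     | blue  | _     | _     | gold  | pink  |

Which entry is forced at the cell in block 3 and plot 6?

Block 2, plot 3: block 2 has {blue, teal, pink, grey} and plot 3 has {red, blue, green, pink, grey}, leaving only gold.
Block 3, plot 3: block 3 has {red, blue, gold, pink, grey} and plot 3 has {red, blue, green, gold, pink, grey}, leaving only teal.
Block 3 already has {red, blue, gold, teal, pink, grey} and plot 6 already has {red, gold, pink, grey}, so block 3, plot 6 must be green.

green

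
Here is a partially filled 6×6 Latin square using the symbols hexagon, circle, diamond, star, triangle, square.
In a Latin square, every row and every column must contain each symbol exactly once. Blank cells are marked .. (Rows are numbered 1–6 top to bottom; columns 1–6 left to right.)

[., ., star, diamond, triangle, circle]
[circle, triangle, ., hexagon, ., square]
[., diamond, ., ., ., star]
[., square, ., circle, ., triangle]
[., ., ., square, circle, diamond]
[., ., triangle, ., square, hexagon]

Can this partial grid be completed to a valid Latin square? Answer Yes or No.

Row 1, column 2: row 1 has {circle, diamond, star, triangle} and column 2 has {diamond, triangle, square}, so it must be hexagon.
Row 1, column 1: row 1 has {hexagon, circle, diamond, star, triangle} and column 1 has {circle}, so it must be square.
Row 2, column 3: row 2 has {hexagon, circle, triangle, square} and column 3 has {star, triangle}, so it must be diamond.
Row 2, column 5: row 2 has {hexagon, circle, diamond, triangle, square} and column 5 has {circle, triangle, square}, so it must be star.
Row 3, column 4: row 3 has {diamond, star} and column 4 has {hexagon, circle, diamond, square}, so it must be triangle.
Row 3, column 1: row 3 has {diamond, star, triangle} and column 1 has {circle, square}, so it must be hexagon.
Now row 3, column 5: row 3 together with column 5 already contain {hexagon, circle, diamond, star, triangle, square} — every symbol — so nothing can go there. The grid has no valid completion.

No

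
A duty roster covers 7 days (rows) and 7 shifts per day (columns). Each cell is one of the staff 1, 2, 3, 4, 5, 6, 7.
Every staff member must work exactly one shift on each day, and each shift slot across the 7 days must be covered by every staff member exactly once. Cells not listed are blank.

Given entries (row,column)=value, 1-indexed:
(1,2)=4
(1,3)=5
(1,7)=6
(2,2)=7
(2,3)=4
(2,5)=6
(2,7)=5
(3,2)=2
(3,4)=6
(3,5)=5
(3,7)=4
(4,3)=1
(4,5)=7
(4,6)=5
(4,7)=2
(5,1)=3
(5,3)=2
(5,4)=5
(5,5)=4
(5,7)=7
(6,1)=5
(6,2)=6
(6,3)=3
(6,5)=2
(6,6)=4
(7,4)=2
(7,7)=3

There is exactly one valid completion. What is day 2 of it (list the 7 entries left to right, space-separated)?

2 7 4 3 6 1 5

Day 3, shift 3: day 3 has {2, 4, 5, 6} and shift 3 has {1, 2, 3, 4, 5}, leaving only 7.
Day 3, shift 1: day 3 has {2, 4, 5, 6, 7} and shift 1 has {3, 5}, leaving only 1.
Day 2, shift 1: day 2 has {4, 5, 6, 7} and shift 1 has {1, 3, 5}, leaving only 2.
Day 1, shift 1: day 1 has {4, 5, 6} and shift 1 has {1, 2, 3, 5}, leaving only 7.
Day 3, shift 6: day 3 has {1, 2, 4, 5, 6, 7} and shift 6 has {4, 5}, leaving only 3.
Day 2, shift 6: day 2 has {2, 4, 5, 6, 7} and shift 6 has {3, 4, 5}, leaving only 1.
Day 2, shift 4: day 2 has {1, 2, 4, 5, 6, 7} and shift 4 has {2, 5, 6}, leaving only 3.
So day 2 reads: 2 7 4 3 6 1 5.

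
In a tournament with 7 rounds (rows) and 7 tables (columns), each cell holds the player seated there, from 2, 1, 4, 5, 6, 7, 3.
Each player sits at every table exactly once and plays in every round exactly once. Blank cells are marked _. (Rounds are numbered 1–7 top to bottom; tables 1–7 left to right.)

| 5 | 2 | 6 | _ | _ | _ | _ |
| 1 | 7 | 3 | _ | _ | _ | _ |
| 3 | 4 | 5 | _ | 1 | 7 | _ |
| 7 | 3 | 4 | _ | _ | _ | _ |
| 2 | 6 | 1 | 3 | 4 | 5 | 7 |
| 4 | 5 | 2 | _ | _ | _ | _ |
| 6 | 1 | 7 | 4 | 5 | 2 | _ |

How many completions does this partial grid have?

Round 1, table 4: eliminating its round and table leaves {1, 7}.
Round 1, table 5: eliminating its round and table leaves {7, 3}.
Round 1, table 6: eliminating its round and table leaves {1, 4, 3}.
Round 1, table 7: eliminating its round and table leaves {1, 4, 3}.
Round 2, table 4: eliminating its round and table leaves {2, 5, 6}.
Round 2, table 5: eliminating its round and table leaves {2, 6}.
Round 2, table 6: eliminating its round and table leaves {4, 6}.
Round 2, table 7: eliminating its round and table leaves {2, 4, 5, 6}.
Round 3, table 4: eliminating its round and table leaves {2, 6}.
Round 3, table 7: eliminating its round and table leaves {2, 6}.
Round 4, table 4: eliminating its round and table leaves {2, 1, 5, 6}.
Round 4, table 5: eliminating its round and table leaves {2, 6}.
Round 4, table 6: eliminating its round and table leaves {1, 6}.
Round 4, table 7: eliminating its round and table leaves {2, 1, 5, 6}.
Round 6, table 4: eliminating its round and table leaves {1, 6, 7}.
Round 6, table 5: eliminating its round and table leaves {6, 7, 3}.
Round 6, table 6: eliminating its round and table leaves {1, 6, 3}.
Round 6, table 7: eliminating its round and table leaves {1, 6, 3}.
Round 7, table 7: eliminating its round and table leaves {3}.
Enumerating the assignments across these blanks that avoid any round or table repeat gives 8 completions.

8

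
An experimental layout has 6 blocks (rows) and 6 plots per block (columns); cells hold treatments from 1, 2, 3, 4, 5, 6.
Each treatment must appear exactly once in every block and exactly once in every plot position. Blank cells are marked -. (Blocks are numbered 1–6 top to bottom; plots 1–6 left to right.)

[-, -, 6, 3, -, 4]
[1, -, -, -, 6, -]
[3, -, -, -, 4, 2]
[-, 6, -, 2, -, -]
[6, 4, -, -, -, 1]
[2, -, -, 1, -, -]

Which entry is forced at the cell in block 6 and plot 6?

6

Block 1, plot 1: block 1 has {3, 4, 6} and plot 1 has {1, 2, 3, 6}, leaving only 5.
Block 4, plot 1: block 4 has {2, 6} and plot 1 has {1, 2, 3, 5, 6}, leaving only 4.
Block 5, plot 4: block 5 has {1, 4, 6} and plot 4 has {1, 2, 3}, leaving only 5.
Block 2, plot 4: block 2 has {1, 6} and plot 4 has {1, 2, 3, 5}, leaving only 4.
Block 3, plot 4: block 3 has {2, 3, 4} and plot 4 has {1, 2, 3, 4, 5}, leaving only 6.
Block 6, plot 6 is narrowed to {3, 5, 6}.
If it were 3, then block 4, plot 6 would be left with no valid symbol.
If it were 5, then block 4, plot 6 would be left with no valid symbol.
So block 6, plot 6 must be 6.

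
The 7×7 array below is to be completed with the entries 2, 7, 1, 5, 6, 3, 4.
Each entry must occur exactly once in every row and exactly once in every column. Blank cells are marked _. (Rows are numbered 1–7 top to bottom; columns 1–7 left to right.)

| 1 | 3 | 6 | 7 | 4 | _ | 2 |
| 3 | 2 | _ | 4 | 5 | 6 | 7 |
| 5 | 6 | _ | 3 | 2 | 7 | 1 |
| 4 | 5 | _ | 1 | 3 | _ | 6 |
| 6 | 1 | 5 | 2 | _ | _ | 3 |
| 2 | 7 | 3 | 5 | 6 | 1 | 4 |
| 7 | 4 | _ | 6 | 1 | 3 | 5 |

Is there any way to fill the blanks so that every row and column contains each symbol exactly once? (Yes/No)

No row or column among the givens repeats a symbol, and propagating forced cells runs into no contradiction.
One valid completion exists (for instance, 1 3 6 7 4 5 2 / 3 2 1 4 5 6 7 / 5 6 4 3 2 7 1 / 4 5 7 1 3 2 6 / 6 1 5 2 7 4 3 / 2 7 3 5 6 1 4 / 7 4 2 6 1 3 5).

Yes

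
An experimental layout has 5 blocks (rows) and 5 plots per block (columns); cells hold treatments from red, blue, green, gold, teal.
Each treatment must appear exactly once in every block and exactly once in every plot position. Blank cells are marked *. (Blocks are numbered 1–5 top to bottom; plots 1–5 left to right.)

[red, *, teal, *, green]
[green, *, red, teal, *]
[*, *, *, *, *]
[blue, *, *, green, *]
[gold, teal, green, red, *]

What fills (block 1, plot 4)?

blue

Block 3, plot 1: block 3 has {} and plot 1 has {red, blue, green, gold}, leaving only teal.
Block 4, plot 3: block 4 has {blue, green} and plot 3 has {red, green, teal}, leaving only gold.
Block 3, plot 3: block 3 has {teal} and plot 3 has {red, green, gold, teal}, leaving only blue.
Block 3, plot 4: block 3 has {blue, teal} and plot 4 has {red, green, teal}, leaving only gold.
Block 1 already has {red, green, teal} and plot 4 already has {red, green, gold, teal}, so block 1, plot 4 must be blue.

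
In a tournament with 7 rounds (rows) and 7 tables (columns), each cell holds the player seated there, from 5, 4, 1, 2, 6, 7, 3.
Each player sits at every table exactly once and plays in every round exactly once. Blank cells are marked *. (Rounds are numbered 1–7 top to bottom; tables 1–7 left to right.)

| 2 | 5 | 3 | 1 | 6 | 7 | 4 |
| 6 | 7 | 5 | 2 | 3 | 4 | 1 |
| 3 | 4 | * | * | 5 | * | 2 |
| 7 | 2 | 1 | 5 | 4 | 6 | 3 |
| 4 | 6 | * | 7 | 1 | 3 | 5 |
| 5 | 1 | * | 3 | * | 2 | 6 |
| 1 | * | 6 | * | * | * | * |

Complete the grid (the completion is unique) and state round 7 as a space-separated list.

1 3 6 4 2 5 7

Round 7, table 2: round 7 has {1, 6} and table 2 has {5, 4, 1, 2, 6, 7}, leaving only 3.
Round 7, table 4: round 7 has {1, 6, 3} and table 4 has {5, 1, 2, 7, 3}, leaving only 4.
Round 7, table 6: round 7 has {4, 1, 6, 3} and table 6 has {4, 2, 6, 7, 3}, leaving only 5.
Round 7, table 7: round 7 has {5, 4, 1, 6, 3} and table 7 has {5, 4, 1, 2, 6, 3}, leaving only 7.
Round 7, table 5: round 7 has {5, 4, 1, 6, 7, 3} and table 5 has {5, 4, 1, 6, 3}, leaving only 2.
So round 7 reads: 1 3 6 4 2 5 7.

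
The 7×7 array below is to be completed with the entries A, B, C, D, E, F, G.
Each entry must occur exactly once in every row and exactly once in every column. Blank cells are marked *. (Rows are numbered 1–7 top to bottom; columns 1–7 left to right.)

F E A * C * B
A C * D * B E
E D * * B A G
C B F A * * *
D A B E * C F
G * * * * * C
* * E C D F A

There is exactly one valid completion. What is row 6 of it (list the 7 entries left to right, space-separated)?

G F D B A E C

Row 6, column 2: row 6 has {C, G} and column 2 has {A, B, C, D, E}, leaving only F.
Row 6, column 3: row 6 has {C, F, G} and column 3 has {A, B, E, F}, leaving only D.
Row 6, column 4: row 6 has {C, D, F, G} and column 4 has {A, C, D, E}, leaving only B.
Row 6, column 6: row 6 has {B, C, D, F, G} and column 6 has {A, B, C, F}, leaving only E.
Row 6, column 5: row 6 has {B, C, D, E, F, G} and column 5 has {B, C, D}, leaving only A.
So row 6 reads: G F D B A E C.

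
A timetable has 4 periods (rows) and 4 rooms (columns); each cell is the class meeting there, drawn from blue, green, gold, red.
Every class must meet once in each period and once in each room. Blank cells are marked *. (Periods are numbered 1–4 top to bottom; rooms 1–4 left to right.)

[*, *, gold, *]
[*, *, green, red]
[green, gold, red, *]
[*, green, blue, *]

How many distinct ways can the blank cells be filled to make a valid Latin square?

1

Period 1, room 1: eliminating its period and room leaves {blue, red}.
Period 1, room 2: eliminating its period and room leaves {blue, red}.
Period 1, room 4: eliminating its period and room leaves {blue, green}.
Period 2, room 1: eliminating its period and room leaves {blue, gold}.
Period 2, room 2: eliminating its period and room leaves {blue}.
Period 3, room 4: eliminating its period and room leaves {blue}.
Period 4, room 1: eliminating its period and room leaves {gold, red}.
Period 4, room 4: eliminating its period and room leaves {gold}.
Only one assignment across all blanks avoids any period or room repeat, giving 1 completion.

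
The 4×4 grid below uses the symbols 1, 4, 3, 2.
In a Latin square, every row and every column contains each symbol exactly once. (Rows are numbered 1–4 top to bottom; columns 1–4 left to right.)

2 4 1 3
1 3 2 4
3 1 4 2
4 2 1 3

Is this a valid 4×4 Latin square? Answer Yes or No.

No

Every row is a permutation, but column 3 contains 1 twice (at rows 1 and 4).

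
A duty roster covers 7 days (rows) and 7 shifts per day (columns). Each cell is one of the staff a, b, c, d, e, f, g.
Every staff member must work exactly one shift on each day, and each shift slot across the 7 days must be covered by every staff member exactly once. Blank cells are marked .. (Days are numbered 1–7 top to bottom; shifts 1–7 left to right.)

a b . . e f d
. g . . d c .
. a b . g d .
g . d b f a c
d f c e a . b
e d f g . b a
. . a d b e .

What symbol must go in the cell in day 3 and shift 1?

Day 1, shift 3: day 1 has {a, b, d, e, f} and shift 3 has {a, b, c, d, f}, leaving only g.
Day 1, shift 4: day 1 has {a, b, d, e, f, g} and shift 4 has {b, d, e, g}, leaving only c.
Day 2, shift 3: day 2 has {c, d, g} and shift 3 has {a, b, c, d, f, g}, leaving only e.
Day 2, shift 7: day 2 has {c, d, e, g} and shift 7 has {a, b, c, d}, leaving only f.
Day 2, shift 1: day 2 has {c, d, e, f, g} and shift 1 has {a, d, e, g}, leaving only b.
Day 2, shift 4: day 2 has {b, c, d, e, f, g} and shift 4 has {b, c, d, e, g}, leaving only a.
Day 3, shift 4: day 3 has {a, b, d, g} and shift 4 has {a, b, c, d, e, g}, leaving only f.
Day 3 already has {a, b, d, f, g} and shift 1 already has {a, b, d, e, g}, so day 3, shift 1 must be c.

c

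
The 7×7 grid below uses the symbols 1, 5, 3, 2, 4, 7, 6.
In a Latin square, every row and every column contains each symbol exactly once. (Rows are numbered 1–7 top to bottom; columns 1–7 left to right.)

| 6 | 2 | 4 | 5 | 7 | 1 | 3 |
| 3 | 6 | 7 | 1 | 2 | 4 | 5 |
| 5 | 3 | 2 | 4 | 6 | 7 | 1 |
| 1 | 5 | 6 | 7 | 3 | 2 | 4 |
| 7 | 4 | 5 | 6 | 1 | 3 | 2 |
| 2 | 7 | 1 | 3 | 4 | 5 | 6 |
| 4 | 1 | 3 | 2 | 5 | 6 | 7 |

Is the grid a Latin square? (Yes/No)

Each row is a permutation of the 7 symbols, and so is each column.

Yes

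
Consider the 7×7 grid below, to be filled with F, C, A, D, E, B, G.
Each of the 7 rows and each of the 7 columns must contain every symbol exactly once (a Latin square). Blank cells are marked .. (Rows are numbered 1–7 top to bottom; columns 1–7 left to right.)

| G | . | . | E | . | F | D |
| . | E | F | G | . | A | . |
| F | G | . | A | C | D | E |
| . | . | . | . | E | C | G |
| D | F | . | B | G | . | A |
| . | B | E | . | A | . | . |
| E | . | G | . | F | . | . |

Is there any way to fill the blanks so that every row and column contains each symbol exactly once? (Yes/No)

Row 1, column 5: row 1 has {F, D, E, G} and column 5 has {F, C, A, E, G}, so it must be B.
Row 2, column 5: row 2 has {F, A, E, G} and column 5 has {F, C, A, E, B, G}, so it must be D.
Row 3, column 3: row 3 has {F, C, A, D, E, G} and column 3 has {F, E, G}, so it must be B.
Row 5, column 3: row 5 has {F, A, D, B, G} and column 3 has {F, E, B, G}, so it must be C.
Row 1, column 3: row 1 has {F, D, E, B, G} and column 3 has {F, C, E, B, G}, so it must be A.
Row 1, column 2: row 1 has {F, A, D, E, B, G} and column 2 has {F, E, B, G}, so it must be C.
Row 4, column 3: row 4 has {C, E, G} and column 3 has {F, C, A, E, B, G}, so it must be D.
Row 4, column 2: row 4 has {C, D, E, G} and column 2 has {F, C, E, B, G}, so it must be A.
Row 4, column 1: row 4 has {C, A, D, E, G} and column 1 has {F, D, E, G}, so it must be B.
Row 2, column 1: row 2 has {F, A, D, E, G} and column 1 has {F, D, E, B, G}, so it must be C.
Now row 6, column 1: row 6 together with column 1 already contain {F, C, A, D, E, B, G} — every symbol — so nothing can go there. The grid has no valid completion.

No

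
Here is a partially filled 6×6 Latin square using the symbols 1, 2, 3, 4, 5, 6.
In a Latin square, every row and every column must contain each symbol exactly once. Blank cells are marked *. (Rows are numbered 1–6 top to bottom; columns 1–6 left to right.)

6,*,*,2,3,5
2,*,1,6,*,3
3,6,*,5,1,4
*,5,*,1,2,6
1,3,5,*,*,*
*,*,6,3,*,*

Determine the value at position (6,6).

Row 1, column 3: row 1 has {2, 3, 5, 6} and column 3 has {1, 5, 6}, leaving only 4.
Row 1, column 2: row 1 has {2, 3, 4, 5, 6} and column 2 has {3, 5, 6}, leaving only 1.
Row 2, column 2: row 2 has {1, 2, 3, 6} and column 2 has {1, 3, 5, 6}, leaving only 4.
Row 2, column 5: row 2 has {1, 2, 3, 4, 6} and column 5 has {1, 2, 3}, leaving only 5.
Row 3, column 3: row 3 has {1, 3, 4, 5, 6} and column 3 has {1, 4, 5, 6}, leaving only 2.
Row 4, column 1: row 4 has {1, 2, 5, 6} and column 1 has {1, 2, 3, 6}, leaving only 4.
Row 4, column 3: row 4 has {1, 2, 4, 5, 6} and column 3 has {1, 2, 4, 5, 6}, leaving only 3.
Row 5, column 4: row 5 has {1, 3, 5} and column 4 has {1, 2, 3, 5, 6}, leaving only 4.
Row 5, column 5: row 5 has {1, 3, 4, 5} and column 5 has {1, 2, 3, 5}, leaving only 6.
Row 5, column 6: row 5 has {1, 3, 4, 5, 6} and column 6 has {3, 4, 5, 6}, leaving only 2.
Row 6 already has {3, 6} and column 6 already has {2, 3, 4, 5, 6}, so row 6, column 6 must be 1.

1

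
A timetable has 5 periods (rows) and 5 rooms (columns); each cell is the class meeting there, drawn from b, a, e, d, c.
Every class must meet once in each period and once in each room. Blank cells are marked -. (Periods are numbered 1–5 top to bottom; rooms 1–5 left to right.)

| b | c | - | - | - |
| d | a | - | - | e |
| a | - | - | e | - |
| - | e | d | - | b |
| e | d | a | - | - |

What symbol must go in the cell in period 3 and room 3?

Period 1, room 3: period 1 has {b, c} and room 3 has {a, d}, leaving only e.
Period 3, room 2: period 3 has {a, e} and room 2 has {a, e, d, c}, leaving only b.
Period 3 already has {b, a, e} and room 3 already has {a, e, d}, so period 3, room 3 must be c.

c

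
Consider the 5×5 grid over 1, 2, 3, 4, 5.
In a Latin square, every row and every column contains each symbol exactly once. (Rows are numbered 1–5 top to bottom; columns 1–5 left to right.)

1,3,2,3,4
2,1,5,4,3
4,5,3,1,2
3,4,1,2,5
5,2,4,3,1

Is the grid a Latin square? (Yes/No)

No

Column 4 contains 3 twice (at rows 1 and 5), so it is not a permutation.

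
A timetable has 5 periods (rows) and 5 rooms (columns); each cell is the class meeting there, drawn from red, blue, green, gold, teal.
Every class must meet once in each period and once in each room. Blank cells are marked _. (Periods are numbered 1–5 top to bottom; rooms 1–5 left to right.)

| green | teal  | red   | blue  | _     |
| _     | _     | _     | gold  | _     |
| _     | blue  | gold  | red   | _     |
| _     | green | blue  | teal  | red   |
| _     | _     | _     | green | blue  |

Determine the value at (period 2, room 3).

green

Period 1, room 5: period 1 has {red, blue, green, teal} and room 5 has {red, blue}, leaving only gold.
Period 2, room 2: period 2 has {gold} and room 2 has {blue, green, teal}, leaving only red.
Period 3, room 1: period 3 has {red, blue, gold} and room 1 has {green}, leaving only teal.
Period 2, room 1: period 2 has {red, gold} and room 1 has {green, teal}, leaving only blue.
Period 3, room 5: period 3 has {red, blue, gold, teal} and room 5 has {red, blue, gold}, leaving only green.
Period 2, room 5: period 2 has {red, blue, gold} and room 5 has {red, blue, green, gold}, leaving only teal.
Period 2 already has {red, blue, gold, teal} and room 3 already has {red, blue, gold}, so period 2, room 3 must be green.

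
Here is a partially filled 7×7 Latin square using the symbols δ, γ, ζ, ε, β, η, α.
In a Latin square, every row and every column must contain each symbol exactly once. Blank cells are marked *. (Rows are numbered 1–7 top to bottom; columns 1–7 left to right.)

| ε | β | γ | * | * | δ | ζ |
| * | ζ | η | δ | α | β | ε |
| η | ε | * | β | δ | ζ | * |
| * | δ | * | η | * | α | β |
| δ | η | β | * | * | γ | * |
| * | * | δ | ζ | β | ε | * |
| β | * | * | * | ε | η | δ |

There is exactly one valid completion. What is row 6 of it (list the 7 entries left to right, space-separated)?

α γ δ ζ β ε η

Row 1, column 4: row 1 has {δ, γ, ζ, ε, β} and column 4 has {δ, ζ, β, η}, leaving only α.
Row 1, column 5: row 1 has {δ, γ, ζ, ε, β, α} and column 5 has {δ, ε, β, α}, leaving only η.
Row 2, column 1: row 2 has {δ, ζ, ε, β, η, α} and column 1 has {δ, ε, β, η}, leaving only γ.
Row 6, column 1: row 6 has {δ, ζ, ε, β} and column 1 has {δ, γ, ε, β, η}, leaving only α.
Row 6, column 2: row 6 has {δ, ζ, ε, β, α} and column 2 has {δ, ζ, ε, β, η}, leaving only γ.
Row 6, column 7: row 6 has {δ, γ, ζ, ε, β, α} and column 7 has {δ, ζ, ε, β}, leaving only η.
So row 6 reads: α γ δ ζ β ε η.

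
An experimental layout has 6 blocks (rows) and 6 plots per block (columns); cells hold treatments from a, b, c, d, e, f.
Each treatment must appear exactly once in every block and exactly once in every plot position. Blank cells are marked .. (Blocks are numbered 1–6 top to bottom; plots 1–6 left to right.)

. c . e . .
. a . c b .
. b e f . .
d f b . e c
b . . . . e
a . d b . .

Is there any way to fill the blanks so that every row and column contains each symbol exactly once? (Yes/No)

Block 1, plot 1: block 1 has {c, e} and plot 1 has {a, b, d}, so it must be f.
Block 1, plot 3: block 1 has {c, e, f} and plot 3 has {b, d, e}, so it must be a.
Block 1, plot 5: block 1 has {a, c, e, f} and plot 5 has {b, e}, so it must be d.
Block 1, plot 6: block 1 has {a, c, d, e, f} and plot 6 has {c, e}, so it must be b.
Block 2, plot 1: block 2 has {a, b, c} and plot 1 has {a, b, d, f}, so it must be e.
Block 2, plot 3: block 2 has {a, b, c, e} and plot 3 has {a, b, d, e}, so it must be f.
Block 2, plot 6: block 2 has {a, b, c, e, f} and plot 6 has {b, c, e}, so it must be d.
Block 3, plot 1: block 3 has {b, e, f} and plot 1 has {a, b, d, e, f}, so it must be c.
Block 3, plot 5: block 3 has {b, c, e, f} and plot 5 has {b, d, e}, so it must be a.
Now block 3, plot 6: block 3 together with plot 6 already contain {a, b, c, d, e, f} — every symbol — so nothing can go there. The grid has no valid completion.

No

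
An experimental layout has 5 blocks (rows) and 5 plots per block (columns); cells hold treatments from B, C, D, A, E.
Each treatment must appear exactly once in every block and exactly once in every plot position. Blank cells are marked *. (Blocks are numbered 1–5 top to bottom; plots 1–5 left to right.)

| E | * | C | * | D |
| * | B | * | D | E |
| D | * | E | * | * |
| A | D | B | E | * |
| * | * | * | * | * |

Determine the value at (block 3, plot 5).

B

Block 1, plot 2: block 1 has {C, D, E} and plot 2 has {B, D}, leaving only A.
Block 1, plot 4: block 1 has {C, D, A, E} and plot 4 has {D, E}, leaving only B.
Block 2, plot 1: block 2 has {B, D, E} and plot 1 has {D, A, E}, leaving only C.
Block 2, plot 3: block 2 has {B, C, D, E} and plot 3 has {B, C, E}, leaving only A.
Block 3, plot 2: block 3 has {D, E} and plot 2 has {B, D, A}, leaving only C.
Block 3, plot 4: block 3 has {C, D, E} and plot 4 has {B, D, E}, leaving only A.
Block 3 already has {C, D, A, E} and plot 5 already has {D, E}, so block 3, plot 5 must be B.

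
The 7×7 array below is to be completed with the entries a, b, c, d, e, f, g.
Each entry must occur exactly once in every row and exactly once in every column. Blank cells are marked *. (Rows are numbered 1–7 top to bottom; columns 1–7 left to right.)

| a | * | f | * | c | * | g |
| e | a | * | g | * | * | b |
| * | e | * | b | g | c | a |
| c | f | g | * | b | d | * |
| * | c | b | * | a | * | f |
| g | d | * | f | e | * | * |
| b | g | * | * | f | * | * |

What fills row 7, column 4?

c

Row 1, column 2: row 1 has {a, c, f, g} and column 2 has {a, c, d, e, f, g}, leaving only b.
Row 1, column 6: row 1 has {a, b, c, f, g} and column 6 has {c, d}, leaving only e.
Row 1, column 4: row 1 has {a, b, c, e, f, g} and column 4 has {b, f, g}, leaving only d.
Row 2, column 5: row 2 has {a, b, e, g} and column 5 has {a, b, c, e, f, g}, leaving only d.
Row 2, column 3: row 2 has {a, b, d, e, g} and column 3 has {b, f, g}, leaving only c.
Row 2, column 6: row 2 has {a, b, c, d, e, g} and column 6 has {c, d, e}, leaving only f.
Row 3, column 3: row 3 has {a, b, c, e, g} and column 3 has {b, c, f, g}, leaving only d.
Row 3, column 1: row 3 has {a, b, c, d, e, g} and column 1 has {a, b, c, e, g}, leaving only f.
Row 4, column 7: row 4 has {b, c, d, f, g} and column 7 has {a, b, f, g}, leaving only e.
Row 4, column 4: row 4 has {b, c, d, e, f, g} and column 4 has {b, d, f, g}, leaving only a.
Row 5, column 1: row 5 has {a, b, c, f} and column 1 has {a, b, c, e, f, g}, leaving only d.
Row 5, column 4: row 5 has {a, b, c, d, f} and column 4 has {a, b, d, f, g}, leaving only e.
Row 7 already has {b, f, g} and column 4 already has {a, b, d, e, f, g}, so row 7, column 4 must be c.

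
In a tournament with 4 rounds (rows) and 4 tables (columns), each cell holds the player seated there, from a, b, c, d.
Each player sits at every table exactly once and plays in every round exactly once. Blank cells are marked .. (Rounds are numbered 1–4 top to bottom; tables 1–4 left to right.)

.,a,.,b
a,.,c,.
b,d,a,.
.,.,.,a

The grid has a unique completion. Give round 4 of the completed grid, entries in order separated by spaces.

Round 1, table 3: round 1 has {a, b} and table 3 has {a, c}, leaving only d.
Round 4, table 3: round 4 has {a} and table 3 has {a, c, d}, leaving only b.
Round 4, table 2: round 4 has {a, b} and table 2 has {a, d}, leaving only c.
Round 4, table 1: round 4 has {a, b, c} and table 1 has {a, b}, leaving only d.
So round 4 reads: d c b a.

d c b a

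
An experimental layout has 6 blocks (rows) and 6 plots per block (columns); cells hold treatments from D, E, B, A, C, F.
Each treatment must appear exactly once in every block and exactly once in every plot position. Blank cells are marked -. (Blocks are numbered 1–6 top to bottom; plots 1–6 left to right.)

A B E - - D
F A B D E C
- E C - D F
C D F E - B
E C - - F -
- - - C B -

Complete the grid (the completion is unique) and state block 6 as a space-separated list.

D F A C B E

Block 6, plot 1: block 6 has {B, C} and plot 1 has {E, A, C, F}, leaving only D.
Block 6, plot 2: block 6 has {D, B, C} and plot 2 has {D, E, B, A, C}, leaving only F.
Block 6, plot 3: block 6 has {D, B, C, F} and plot 3 has {E, B, C, F}, leaving only A.
Block 6, plot 6: block 6 has {D, B, A, C, F} and plot 6 has {D, B, C, F}, leaving only E.
So block 6 reads: D F A C B E.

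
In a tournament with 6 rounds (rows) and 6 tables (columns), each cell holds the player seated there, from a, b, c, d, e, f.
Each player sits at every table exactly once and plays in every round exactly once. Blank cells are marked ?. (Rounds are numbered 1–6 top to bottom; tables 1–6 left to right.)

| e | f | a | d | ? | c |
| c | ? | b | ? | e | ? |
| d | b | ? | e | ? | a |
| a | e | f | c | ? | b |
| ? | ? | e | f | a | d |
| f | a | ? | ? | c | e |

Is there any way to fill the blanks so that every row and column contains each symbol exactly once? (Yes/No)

Yes

No round or table among the givens repeats a symbol, and propagating forced cells runs into no contradiction.
One valid completion exists (for instance, e f a d b c / c d b a e f / d b c e f a / a e f c d b / b c e f a d / f a d b c e).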